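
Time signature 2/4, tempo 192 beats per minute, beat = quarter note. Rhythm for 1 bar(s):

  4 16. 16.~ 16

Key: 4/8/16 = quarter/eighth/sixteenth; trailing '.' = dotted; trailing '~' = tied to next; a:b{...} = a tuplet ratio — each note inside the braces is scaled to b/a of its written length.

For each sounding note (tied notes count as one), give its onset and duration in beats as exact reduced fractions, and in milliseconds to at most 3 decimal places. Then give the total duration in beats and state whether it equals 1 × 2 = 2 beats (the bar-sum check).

1) 0.0ms=0b +312.5ms=1b
2) 312.5ms=1b +117.188ms=3/8b
3) 429.688ms=11/8b +195.312ms=5/8b
Σ=2b of 2 (192bpm 2/4) — PASS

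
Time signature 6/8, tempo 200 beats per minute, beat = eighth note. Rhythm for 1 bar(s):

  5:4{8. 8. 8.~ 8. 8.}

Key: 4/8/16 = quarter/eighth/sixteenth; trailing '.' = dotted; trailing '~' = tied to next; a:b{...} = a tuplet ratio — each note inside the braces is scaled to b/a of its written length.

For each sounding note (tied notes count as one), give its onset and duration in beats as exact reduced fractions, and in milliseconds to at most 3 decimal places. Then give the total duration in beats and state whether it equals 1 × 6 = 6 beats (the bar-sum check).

1) 0.0ms=0b +360.0ms=6/5b
2) 360.0ms=6/5b +360.0ms=6/5b
3) 720.0ms=12/5b +720.0ms=12/5b
4) 1440.0ms=24/5b +360.0ms=6/5b
Σ=6b of 6 (200bpm 6/8) — PASS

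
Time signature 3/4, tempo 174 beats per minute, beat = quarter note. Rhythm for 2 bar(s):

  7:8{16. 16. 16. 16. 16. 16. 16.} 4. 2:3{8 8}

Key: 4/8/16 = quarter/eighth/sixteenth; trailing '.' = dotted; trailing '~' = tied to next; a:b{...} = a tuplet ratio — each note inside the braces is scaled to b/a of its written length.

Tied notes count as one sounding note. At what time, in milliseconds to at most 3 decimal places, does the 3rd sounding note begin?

1. 0.0ms @ 0 + 147.783ms (3/7)
2. 147.783ms @ 3/7 + 147.783ms (3/7)
3. 295.567ms @ 6/7 + 147.783ms (3/7)
4. 443.35ms @ 9/7 + 147.783ms (3/7)
5. 591.133ms @ 12/7 + 147.783ms (3/7)
6. 738.916ms @ 15/7 + 147.783ms (3/7)
7. 886.7ms @ 18/7 + 147.783ms (3/7)
8. 1034.483ms @ 3 + 517.241ms (3/2)
9. 1551.724ms @ 9/2 + 258.621ms (3/4)
10. 1810.345ms @ 21/4 + 258.621ms (3/4)

note 3 onset = 6/7b = 295.567ms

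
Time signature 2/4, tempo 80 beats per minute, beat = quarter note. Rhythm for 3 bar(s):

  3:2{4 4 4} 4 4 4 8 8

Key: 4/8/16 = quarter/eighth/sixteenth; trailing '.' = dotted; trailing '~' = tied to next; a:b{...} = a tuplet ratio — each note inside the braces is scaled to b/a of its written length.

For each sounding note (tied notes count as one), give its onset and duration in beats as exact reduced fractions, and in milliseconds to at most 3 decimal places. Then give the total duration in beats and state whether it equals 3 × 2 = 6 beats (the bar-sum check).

1) 0.0ms=0b +500.0ms=2/3b
2) 500.0ms=2/3b +500.0ms=2/3b
3) 1000.0ms=4/3b +500.0ms=2/3b
4) 1500.0ms=2b +750.0ms=1b
5) 2250.0ms=3b +750.0ms=1b
6) 3000.0ms=4b +750.0ms=1b
7) 3750.0ms=5b +375.0ms=1/2b
8) 4125.0ms=11/2b +375.0ms=1/2b
Σ=6b of 6 (80bpm 2/4) — PASS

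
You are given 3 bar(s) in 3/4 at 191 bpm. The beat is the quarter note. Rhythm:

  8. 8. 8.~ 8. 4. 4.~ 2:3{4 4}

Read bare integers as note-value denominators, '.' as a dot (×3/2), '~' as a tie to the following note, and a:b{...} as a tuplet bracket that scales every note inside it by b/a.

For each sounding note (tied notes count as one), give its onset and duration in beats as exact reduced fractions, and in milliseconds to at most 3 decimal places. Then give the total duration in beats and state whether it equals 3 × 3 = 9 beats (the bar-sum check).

1) 0.0ms=0b +235.602ms=3/4b
2) 235.602ms=3/4b +235.602ms=3/4b
3) 471.204ms=3/2b +471.204ms=3/2b
4) 942.408ms=3b +471.204ms=3/2b
5) 1413.613ms=9/2b +942.408ms=3b
6) 2356.021ms=15/2b +471.204ms=3/2b
Σ=9b of 9 (191bpm 3/4) — PASS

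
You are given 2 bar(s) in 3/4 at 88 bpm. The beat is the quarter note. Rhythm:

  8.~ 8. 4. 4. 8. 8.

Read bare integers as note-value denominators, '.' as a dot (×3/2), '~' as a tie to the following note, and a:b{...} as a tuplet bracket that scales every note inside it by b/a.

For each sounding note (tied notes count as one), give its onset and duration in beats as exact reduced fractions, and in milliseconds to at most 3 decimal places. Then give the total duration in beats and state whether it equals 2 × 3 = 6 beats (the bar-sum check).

1) 0.0ms=0b +1022.727ms=3/2b
2) 1022.727ms=3/2b +1022.727ms=3/2b
3) 2045.455ms=3b +1022.727ms=3/2b
4) 3068.182ms=9/2b +511.364ms=3/4b
5) 3579.545ms=21/4b +511.364ms=3/4b
Σ=6b of 6 (88bpm 3/4) — PASS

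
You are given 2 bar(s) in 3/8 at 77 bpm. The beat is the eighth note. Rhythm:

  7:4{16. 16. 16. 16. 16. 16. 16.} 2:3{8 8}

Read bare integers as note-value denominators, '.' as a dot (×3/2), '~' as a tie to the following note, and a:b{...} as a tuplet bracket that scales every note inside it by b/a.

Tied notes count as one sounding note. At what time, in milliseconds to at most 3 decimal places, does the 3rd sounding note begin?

note 3 onset = 6/7b = 667.904ms

1. 0.0ms @ 0 + 333.952ms (3/7)
2. 333.952ms @ 3/7 + 333.952ms (3/7)
3. 667.904ms @ 6/7 + 333.952ms (3/7)
4. 1001.855ms @ 9/7 + 333.952ms (3/7)
5. 1335.807ms @ 12/7 + 333.952ms (3/7)
6. 1669.759ms @ 15/7 + 333.952ms (3/7)
7. 2003.711ms @ 18/7 + 333.952ms (3/7)
8. 2337.662ms @ 3 + 1168.831ms (3/2)
9. 3506.494ms @ 9/2 + 1168.831ms (3/2)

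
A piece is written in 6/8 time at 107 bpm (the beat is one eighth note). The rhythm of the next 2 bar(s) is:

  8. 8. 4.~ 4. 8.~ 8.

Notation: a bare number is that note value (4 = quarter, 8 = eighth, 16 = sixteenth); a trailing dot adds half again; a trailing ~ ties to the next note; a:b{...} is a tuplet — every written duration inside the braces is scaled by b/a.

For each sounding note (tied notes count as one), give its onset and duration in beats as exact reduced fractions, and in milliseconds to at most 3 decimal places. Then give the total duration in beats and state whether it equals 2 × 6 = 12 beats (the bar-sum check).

1) 0.0ms=0b +841.121ms=3/2b
2) 841.121ms=3/2b +841.121ms=3/2b
3) 1682.243ms=3b +3364.486ms=6b
4) 5046.729ms=9b +1682.243ms=3b
Σ=12b of 12 (107bpm 6/8) — PASS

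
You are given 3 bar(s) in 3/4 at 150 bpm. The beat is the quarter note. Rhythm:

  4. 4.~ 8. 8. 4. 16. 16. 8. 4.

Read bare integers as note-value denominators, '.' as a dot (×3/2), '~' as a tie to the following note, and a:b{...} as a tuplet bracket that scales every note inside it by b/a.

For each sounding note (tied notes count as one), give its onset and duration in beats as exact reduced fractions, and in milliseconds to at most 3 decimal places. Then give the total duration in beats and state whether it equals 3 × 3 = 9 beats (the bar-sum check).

1) 0.0ms=0b +600.0ms=3/2b
2) 600.0ms=3/2b +900.0ms=9/4b
3) 1500.0ms=15/4b +300.0ms=3/4b
4) 1800.0ms=9/2b +600.0ms=3/2b
5) 2400.0ms=6b +150.0ms=3/8b
6) 2550.0ms=51/8b +150.0ms=3/8b
7) 2700.0ms=27/4b +300.0ms=3/4b
8) 3000.0ms=15/2b +600.0ms=3/2b
Σ=9b of 9 (150bpm 3/4) — PASS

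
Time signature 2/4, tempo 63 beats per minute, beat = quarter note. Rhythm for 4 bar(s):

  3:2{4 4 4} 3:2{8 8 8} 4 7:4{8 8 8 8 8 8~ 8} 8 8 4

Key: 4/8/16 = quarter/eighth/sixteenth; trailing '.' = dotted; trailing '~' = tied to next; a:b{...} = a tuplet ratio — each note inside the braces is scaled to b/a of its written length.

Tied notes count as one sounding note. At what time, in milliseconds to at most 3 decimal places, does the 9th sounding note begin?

note 9 onset = 30/7b = 4081.633ms

1. 0.0ms @ 0 + 634.921ms (2/3)
2. 634.921ms @ 2/3 + 634.921ms (2/3)
3. 1269.841ms @ 4/3 + 634.921ms (2/3)
4. 1904.762ms @ 2 + 317.46ms (1/3)
5. 2222.222ms @ 7/3 + 317.46ms (1/3)
6. 2539.683ms @ 8/3 + 317.46ms (1/3)
7. 2857.143ms @ 3 + 952.381ms (1)
8. 3809.524ms @ 4 + 272.109ms (2/7)
9. 4081.633ms @ 30/7 + 272.109ms (2/7)
10. 4353.741ms @ 32/7 + 272.109ms (2/7)
11. 4625.85ms @ 34/7 + 272.109ms (2/7)
12. 4897.959ms @ 36/7 + 272.109ms (2/7)
13. 5170.068ms @ 38/7 + 544.218ms (4/7)
14. 5714.286ms @ 6 + 476.19ms (1/2)
15. 6190.476ms @ 13/2 + 476.19ms (1/2)
16. 6666.667ms @ 7 + 952.381ms (1)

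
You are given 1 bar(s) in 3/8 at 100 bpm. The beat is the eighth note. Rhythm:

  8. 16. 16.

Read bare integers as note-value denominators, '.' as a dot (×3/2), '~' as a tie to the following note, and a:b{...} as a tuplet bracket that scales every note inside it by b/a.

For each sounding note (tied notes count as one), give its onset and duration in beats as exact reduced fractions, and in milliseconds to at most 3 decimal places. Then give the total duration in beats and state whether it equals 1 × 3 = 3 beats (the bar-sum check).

1) 0.0ms=0b +900.0ms=3/2b
2) 900.0ms=3/2b +450.0ms=3/4b
3) 1350.0ms=9/4b +450.0ms=3/4b
Σ=3b of 3 (100bpm 3/8) — PASS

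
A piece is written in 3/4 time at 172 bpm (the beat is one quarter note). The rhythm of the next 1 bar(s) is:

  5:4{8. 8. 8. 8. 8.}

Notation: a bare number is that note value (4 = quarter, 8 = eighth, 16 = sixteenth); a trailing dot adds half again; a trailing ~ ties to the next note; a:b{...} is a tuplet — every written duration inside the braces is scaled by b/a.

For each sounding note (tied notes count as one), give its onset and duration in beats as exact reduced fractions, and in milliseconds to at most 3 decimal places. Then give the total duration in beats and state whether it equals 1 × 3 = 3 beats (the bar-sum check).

1) 0.0ms=0b +209.302ms=3/5b
2) 209.302ms=3/5b +209.302ms=3/5b
3) 418.605ms=6/5b +209.302ms=3/5b
4) 627.907ms=9/5b +209.302ms=3/5b
5) 837.209ms=12/5b +209.302ms=3/5b
Σ=3b of 3 (172bpm 3/4) — PASS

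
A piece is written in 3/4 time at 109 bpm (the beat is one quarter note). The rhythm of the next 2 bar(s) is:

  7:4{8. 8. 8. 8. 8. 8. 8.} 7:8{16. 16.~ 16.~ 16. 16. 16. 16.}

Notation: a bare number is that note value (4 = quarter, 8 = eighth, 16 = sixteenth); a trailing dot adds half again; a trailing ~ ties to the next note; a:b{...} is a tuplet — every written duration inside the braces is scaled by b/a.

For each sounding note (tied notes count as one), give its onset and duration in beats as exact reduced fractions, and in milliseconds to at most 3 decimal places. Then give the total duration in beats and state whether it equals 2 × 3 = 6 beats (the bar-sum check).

1) 0.0ms=0b +235.911ms=3/7b
2) 235.911ms=3/7b +235.911ms=3/7b
3) 471.822ms=6/7b +235.911ms=3/7b
4) 707.733ms=9/7b +235.911ms=3/7b
5) 943.644ms=12/7b +235.911ms=3/7b
6) 1179.554ms=15/7b +235.911ms=3/7b
7) 1415.465ms=18/7b +235.911ms=3/7b
8) 1651.376ms=3b +235.911ms=3/7b
9) 1887.287ms=24/7b +707.733ms=9/7b
10) 2595.02ms=33/7b +235.911ms=3/7b
11) 2830.931ms=36/7b +235.911ms=3/7b
12) 3066.841ms=39/7b +235.911ms=3/7b
Σ=6b of 6 (109bpm 3/4) — PASS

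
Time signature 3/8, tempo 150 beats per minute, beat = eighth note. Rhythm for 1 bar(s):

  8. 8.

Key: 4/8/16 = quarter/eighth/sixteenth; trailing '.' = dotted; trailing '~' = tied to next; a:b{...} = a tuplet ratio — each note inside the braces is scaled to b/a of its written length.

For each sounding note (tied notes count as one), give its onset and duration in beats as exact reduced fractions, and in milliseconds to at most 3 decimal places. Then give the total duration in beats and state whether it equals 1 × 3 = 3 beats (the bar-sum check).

1) 0.0ms=0b +600.0ms=3/2b
2) 600.0ms=3/2b +600.0ms=3/2b
Σ=3b of 3 (150bpm 3/8) — PASS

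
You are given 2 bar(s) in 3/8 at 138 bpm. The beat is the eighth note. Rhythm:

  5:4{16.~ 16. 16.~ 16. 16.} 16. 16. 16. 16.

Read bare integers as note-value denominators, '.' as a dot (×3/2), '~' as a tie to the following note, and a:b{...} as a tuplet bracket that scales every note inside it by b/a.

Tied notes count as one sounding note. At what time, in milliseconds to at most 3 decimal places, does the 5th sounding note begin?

1. 0.0ms @ 0 + 521.739ms (6/5)
2. 521.739ms @ 6/5 + 521.739ms (6/5)
3. 1043.478ms @ 12/5 + 260.87ms (3/5)
4. 1304.348ms @ 3 + 326.087ms (3/4)
5. 1630.435ms @ 15/4 + 326.087ms (3/4)
6. 1956.522ms @ 9/2 + 326.087ms (3/4)
7. 2282.609ms @ 21/4 + 326.087ms (3/4)

note 5 onset = 15/4b = 1630.435ms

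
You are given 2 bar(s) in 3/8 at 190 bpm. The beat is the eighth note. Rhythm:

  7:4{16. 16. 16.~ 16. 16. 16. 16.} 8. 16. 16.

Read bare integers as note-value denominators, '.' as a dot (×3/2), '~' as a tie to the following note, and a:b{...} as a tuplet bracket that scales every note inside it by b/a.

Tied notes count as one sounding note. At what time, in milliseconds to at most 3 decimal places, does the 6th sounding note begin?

note 6 onset = 18/7b = 812.03ms

1. 0.0ms @ 0 + 135.338ms (3/7)
2. 135.338ms @ 3/7 + 135.338ms (3/7)
3. 270.677ms @ 6/7 + 270.677ms (6/7)
4. 541.353ms @ 12/7 + 135.338ms (3/7)
5. 676.692ms @ 15/7 + 135.338ms (3/7)
6. 812.03ms @ 18/7 + 135.338ms (3/7)
7. 947.368ms @ 3 + 473.684ms (3/2)
8. 1421.053ms @ 9/2 + 236.842ms (3/4)
9. 1657.895ms @ 21/4 + 236.842ms (3/4)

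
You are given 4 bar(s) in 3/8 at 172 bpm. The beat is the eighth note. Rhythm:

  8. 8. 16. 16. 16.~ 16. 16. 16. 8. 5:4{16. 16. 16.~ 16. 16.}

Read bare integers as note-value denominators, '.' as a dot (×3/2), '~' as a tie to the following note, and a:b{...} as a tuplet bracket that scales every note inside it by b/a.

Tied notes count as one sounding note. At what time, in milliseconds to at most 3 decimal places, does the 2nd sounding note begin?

note 2 onset = 3/2b = 523.256ms

1. 0.0ms @ 0 + 523.256ms (3/2)
2. 523.256ms @ 3/2 + 523.256ms (3/2)
3. 1046.512ms @ 3 + 261.628ms (3/4)
4. 1308.14ms @ 15/4 + 261.628ms (3/4)
5. 1569.767ms @ 9/2 + 523.256ms (3/2)
6. 2093.023ms @ 6 + 261.628ms (3/4)
7. 2354.651ms @ 27/4 + 261.628ms (3/4)
8. 2616.279ms @ 15/2 + 523.256ms (3/2)
9. 3139.535ms @ 9 + 209.302ms (3/5)
10. 3348.837ms @ 48/5 + 209.302ms (3/5)
11. 3558.14ms @ 51/5 + 418.605ms (6/5)
12. 3976.744ms @ 57/5 + 209.302ms (3/5)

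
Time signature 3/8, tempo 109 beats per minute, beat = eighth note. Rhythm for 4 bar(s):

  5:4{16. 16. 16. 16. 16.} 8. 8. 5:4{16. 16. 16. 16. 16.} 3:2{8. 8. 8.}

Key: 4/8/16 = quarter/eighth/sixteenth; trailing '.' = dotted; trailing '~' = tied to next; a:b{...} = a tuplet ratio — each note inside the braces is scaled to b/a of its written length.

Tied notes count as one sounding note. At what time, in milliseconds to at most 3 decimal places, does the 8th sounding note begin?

1. 0.0ms @ 0 + 330.275ms (3/5)
2. 330.275ms @ 3/5 + 330.275ms (3/5)
3. 660.55ms @ 6/5 + 330.275ms (3/5)
4. 990.826ms @ 9/5 + 330.275ms (3/5)
5. 1321.101ms @ 12/5 + 330.275ms (3/5)
6. 1651.376ms @ 3 + 825.688ms (3/2)
7. 2477.064ms @ 9/2 + 825.688ms (3/2)
8. 3302.752ms @ 6 + 330.275ms (3/5)
9. 3633.028ms @ 33/5 + 330.275ms (3/5)
10. 3963.303ms @ 36/5 + 330.275ms (3/5)
11. 4293.578ms @ 39/5 + 330.275ms (3/5)
12. 4623.853ms @ 42/5 + 330.275ms (3/5)
13. 4954.128ms @ 9 + 550.459ms (1)
14. 5504.587ms @ 10 + 550.459ms (1)
15. 6055.046ms @ 11 + 550.459ms (1)

note 8 onset = 6b = 3302.752ms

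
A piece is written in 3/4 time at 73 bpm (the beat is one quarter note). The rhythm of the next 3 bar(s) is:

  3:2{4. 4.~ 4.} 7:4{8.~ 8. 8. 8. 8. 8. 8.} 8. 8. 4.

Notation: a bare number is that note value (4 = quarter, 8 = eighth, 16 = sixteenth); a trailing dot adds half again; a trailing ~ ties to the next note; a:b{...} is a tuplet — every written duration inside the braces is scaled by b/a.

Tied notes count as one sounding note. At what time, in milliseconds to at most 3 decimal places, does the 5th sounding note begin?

1. 0.0ms @ 0 + 821.918ms (1)
2. 821.918ms @ 1 + 1643.836ms (2)
3. 2465.753ms @ 3 + 704.501ms (6/7)
4. 3170.254ms @ 27/7 + 352.25ms (3/7)
5. 3522.505ms @ 30/7 + 352.25ms (3/7)
6. 3874.755ms @ 33/7 + 352.25ms (3/7)
7. 4227.006ms @ 36/7 + 352.25ms (3/7)
8. 4579.256ms @ 39/7 + 352.25ms (3/7)
9. 4931.507ms @ 6 + 616.438ms (3/4)
10. 5547.945ms @ 27/4 + 616.438ms (3/4)
11. 6164.384ms @ 15/2 + 1232.877ms (3/2)

note 5 onset = 30/7b = 3522.505ms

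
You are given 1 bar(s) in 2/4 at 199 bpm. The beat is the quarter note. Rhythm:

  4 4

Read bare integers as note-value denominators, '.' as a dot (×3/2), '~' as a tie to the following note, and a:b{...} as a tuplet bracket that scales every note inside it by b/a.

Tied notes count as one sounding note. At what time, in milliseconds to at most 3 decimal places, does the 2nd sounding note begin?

note 2 onset = 1b = 301.508ms

1. 0.0ms @ 0 + 301.508ms (1)
2. 301.508ms @ 1 + 301.508ms (1)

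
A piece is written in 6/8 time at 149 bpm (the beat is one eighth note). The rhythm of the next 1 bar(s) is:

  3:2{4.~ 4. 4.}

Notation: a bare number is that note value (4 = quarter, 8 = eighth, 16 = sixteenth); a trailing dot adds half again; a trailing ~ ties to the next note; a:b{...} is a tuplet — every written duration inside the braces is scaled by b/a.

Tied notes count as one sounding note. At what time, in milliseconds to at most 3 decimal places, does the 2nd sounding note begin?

note 2 onset = 4b = 1610.738ms

1. 0.0ms @ 0 + 1610.738ms (4)
2. 1610.738ms @ 4 + 805.369ms (2)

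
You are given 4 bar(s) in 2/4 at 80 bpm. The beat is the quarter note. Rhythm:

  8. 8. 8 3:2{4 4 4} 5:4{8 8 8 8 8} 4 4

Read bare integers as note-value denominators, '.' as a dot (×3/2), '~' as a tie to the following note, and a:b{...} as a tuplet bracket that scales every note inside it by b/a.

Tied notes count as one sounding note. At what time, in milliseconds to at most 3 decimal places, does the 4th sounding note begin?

1. 0.0ms @ 0 + 562.5ms (3/4)
2. 562.5ms @ 3/4 + 562.5ms (3/4)
3. 1125.0ms @ 3/2 + 375.0ms (1/2)
4. 1500.0ms @ 2 + 500.0ms (2/3)
5. 2000.0ms @ 8/3 + 500.0ms (2/3)
6. 2500.0ms @ 10/3 + 500.0ms (2/3)
7. 3000.0ms @ 4 + 300.0ms (2/5)
8. 3300.0ms @ 22/5 + 300.0ms (2/5)
9. 3600.0ms @ 24/5 + 300.0ms (2/5)
10. 3900.0ms @ 26/5 + 300.0ms (2/5)
11. 4200.0ms @ 28/5 + 300.0ms (2/5)
12. 4500.0ms @ 6 + 750.0ms (1)
13. 5250.0ms @ 7 + 750.0ms (1)

note 4 onset = 2b = 1500.0ms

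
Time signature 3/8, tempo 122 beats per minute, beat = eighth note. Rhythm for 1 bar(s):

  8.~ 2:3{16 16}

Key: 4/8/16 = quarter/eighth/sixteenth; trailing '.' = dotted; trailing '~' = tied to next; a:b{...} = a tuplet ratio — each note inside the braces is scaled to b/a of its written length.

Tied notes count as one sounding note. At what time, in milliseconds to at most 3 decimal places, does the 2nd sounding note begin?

note 2 onset = 9/4b = 1106.557ms

1. 0.0ms @ 0 + 1106.557ms (9/4)
2. 1106.557ms @ 9/4 + 368.852ms (3/4)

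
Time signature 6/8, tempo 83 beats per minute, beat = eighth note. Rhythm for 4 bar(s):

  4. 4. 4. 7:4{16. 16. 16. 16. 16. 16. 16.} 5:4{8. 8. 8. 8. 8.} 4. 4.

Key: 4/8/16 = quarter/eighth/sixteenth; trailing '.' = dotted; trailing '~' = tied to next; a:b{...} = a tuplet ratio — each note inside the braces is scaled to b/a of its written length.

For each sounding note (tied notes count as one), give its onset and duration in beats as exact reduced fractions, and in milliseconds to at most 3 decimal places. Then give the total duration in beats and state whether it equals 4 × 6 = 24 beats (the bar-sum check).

1) 0.0ms=0b +2168.675ms=3b
2) 2168.675ms=3b +2168.675ms=3b
3) 4337.349ms=6b +2168.675ms=3b
4) 6506.024ms=9b +309.811ms=3/7b
5) 6815.835ms=66/7b +309.811ms=3/7b
6) 7125.645ms=69/7b +309.811ms=3/7b
7) 7435.456ms=72/7b +309.811ms=3/7b
8) 7745.267ms=75/7b +309.811ms=3/7b
9) 8055.077ms=78/7b +309.811ms=3/7b
10) 8364.888ms=81/7b +309.811ms=3/7b
11) 8674.699ms=12b +867.47ms=6/5b
12) 9542.169ms=66/5b +867.47ms=6/5b
13) 10409.639ms=72/5b +867.47ms=6/5b
14) 11277.108ms=78/5b +867.47ms=6/5b
15) 12144.578ms=84/5b +867.47ms=6/5b
16) 13012.048ms=18b +2168.675ms=3b
17) 15180.723ms=21b +2168.675ms=3b
Σ=24b of 24 (83bpm 6/8) — PASS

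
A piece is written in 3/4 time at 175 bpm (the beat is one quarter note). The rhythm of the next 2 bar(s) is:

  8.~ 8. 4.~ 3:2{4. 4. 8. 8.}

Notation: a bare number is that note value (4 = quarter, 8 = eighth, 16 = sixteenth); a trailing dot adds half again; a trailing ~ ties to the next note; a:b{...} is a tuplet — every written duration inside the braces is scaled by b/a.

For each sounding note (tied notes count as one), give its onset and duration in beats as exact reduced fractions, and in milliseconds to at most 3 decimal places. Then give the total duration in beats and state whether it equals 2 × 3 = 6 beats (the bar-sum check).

1) 0.0ms=0b +514.286ms=3/2b
2) 514.286ms=3/2b +857.143ms=5/2b
3) 1371.429ms=4b +342.857ms=1b
4) 1714.286ms=5b +171.429ms=1/2b
5) 1885.714ms=11/2b +171.429ms=1/2b
Σ=6b of 6 (175bpm 3/4) — PASS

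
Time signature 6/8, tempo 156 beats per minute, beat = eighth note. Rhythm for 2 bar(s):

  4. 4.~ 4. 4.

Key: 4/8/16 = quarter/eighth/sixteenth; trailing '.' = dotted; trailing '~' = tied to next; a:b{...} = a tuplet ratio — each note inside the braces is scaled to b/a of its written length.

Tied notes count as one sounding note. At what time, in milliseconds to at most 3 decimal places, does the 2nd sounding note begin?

1. 0.0ms @ 0 + 1153.846ms (3)
2. 1153.846ms @ 3 + 2307.692ms (6)
3. 3461.538ms @ 9 + 1153.846ms (3)

note 2 onset = 3b = 1153.846ms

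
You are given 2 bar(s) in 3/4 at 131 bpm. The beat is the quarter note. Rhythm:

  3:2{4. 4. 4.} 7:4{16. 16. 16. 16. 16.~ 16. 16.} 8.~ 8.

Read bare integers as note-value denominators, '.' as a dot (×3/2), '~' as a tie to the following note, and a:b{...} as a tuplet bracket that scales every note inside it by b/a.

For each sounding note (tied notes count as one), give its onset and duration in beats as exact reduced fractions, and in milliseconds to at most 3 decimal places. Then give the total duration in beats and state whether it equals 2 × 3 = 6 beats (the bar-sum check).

1) 0.0ms=0b +458.015ms=1b
2) 458.015ms=1b +458.015ms=1b
3) 916.031ms=2b +458.015ms=1b
4) 1374.046ms=3b +98.146ms=3/14b
5) 1472.192ms=45/14b +98.146ms=3/14b
6) 1570.338ms=24/7b +98.146ms=3/14b
7) 1668.484ms=51/14b +98.146ms=3/14b
8) 1766.63ms=27/7b +196.292ms=3/7b
9) 1962.923ms=30/7b +98.146ms=3/14b
10) 2061.069ms=9/2b +687.023ms=3/2b
Σ=6b of 6 (131bpm 3/4) — PASS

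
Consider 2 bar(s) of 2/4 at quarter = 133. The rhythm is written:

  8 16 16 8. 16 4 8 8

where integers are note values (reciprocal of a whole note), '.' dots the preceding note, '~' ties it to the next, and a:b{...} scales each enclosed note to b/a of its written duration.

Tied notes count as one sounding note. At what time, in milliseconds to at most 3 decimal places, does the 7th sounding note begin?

note 7 onset = 3b = 1353.383ms

1. 0.0ms @ 0 + 225.564ms (1/2)
2. 225.564ms @ 1/2 + 112.782ms (1/4)
3. 338.346ms @ 3/4 + 112.782ms (1/4)
4. 451.128ms @ 1 + 338.346ms (3/4)
5. 789.474ms @ 7/4 + 112.782ms (1/4)
6. 902.256ms @ 2 + 451.128ms (1)
7. 1353.383ms @ 3 + 225.564ms (1/2)
8. 1578.947ms @ 7/2 + 225.564ms (1/2)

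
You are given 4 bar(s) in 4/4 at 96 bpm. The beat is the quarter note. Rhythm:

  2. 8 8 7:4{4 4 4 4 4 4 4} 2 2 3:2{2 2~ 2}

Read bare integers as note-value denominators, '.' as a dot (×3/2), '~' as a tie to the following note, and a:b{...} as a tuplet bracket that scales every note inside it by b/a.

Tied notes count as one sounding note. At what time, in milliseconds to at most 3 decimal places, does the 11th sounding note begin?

note 11 onset = 8b = 5000.0ms

1. 0.0ms @ 0 + 1875.0ms (3)
2. 1875.0ms @ 3 + 312.5ms (1/2)
3. 2187.5ms @ 7/2 + 312.5ms (1/2)
4. 2500.0ms @ 4 + 357.143ms (4/7)
5. 2857.143ms @ 32/7 + 357.143ms (4/7)
6. 3214.286ms @ 36/7 + 357.143ms (4/7)
7. 3571.429ms @ 40/7 + 357.143ms (4/7)
8. 3928.571ms @ 44/7 + 357.143ms (4/7)
9. 4285.714ms @ 48/7 + 357.143ms (4/7)
10. 4642.857ms @ 52/7 + 357.143ms (4/7)
11. 5000.0ms @ 8 + 1250.0ms (2)
12. 6250.0ms @ 10 + 1250.0ms (2)
13. 7500.0ms @ 12 + 833.333ms (4/3)
14. 8333.333ms @ 40/3 + 1666.667ms (8/3)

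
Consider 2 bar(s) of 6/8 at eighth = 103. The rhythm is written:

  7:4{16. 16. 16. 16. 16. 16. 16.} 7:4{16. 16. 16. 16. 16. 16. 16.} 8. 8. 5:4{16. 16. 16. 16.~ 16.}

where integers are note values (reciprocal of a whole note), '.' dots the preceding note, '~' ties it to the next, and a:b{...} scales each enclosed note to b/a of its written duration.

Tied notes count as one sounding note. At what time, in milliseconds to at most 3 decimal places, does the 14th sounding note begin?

1. 0.0ms @ 0 + 249.653ms (3/7)
2. 249.653ms @ 3/7 + 249.653ms (3/7)
3. 499.307ms @ 6/7 + 249.653ms (3/7)
4. 748.96ms @ 9/7 + 249.653ms (3/7)
5. 998.613ms @ 12/7 + 249.653ms (3/7)
6. 1248.266ms @ 15/7 + 249.653ms (3/7)
7. 1497.92ms @ 18/7 + 249.653ms (3/7)
8. 1747.573ms @ 3 + 249.653ms (3/7)
9. 1997.226ms @ 24/7 + 249.653ms (3/7)
10. 2246.879ms @ 27/7 + 249.653ms (3/7)
11. 2496.533ms @ 30/7 + 249.653ms (3/7)
12. 2746.186ms @ 33/7 + 249.653ms (3/7)
13. 2995.839ms @ 36/7 + 249.653ms (3/7)
14. 3245.492ms @ 39/7 + 249.653ms (3/7)
15. 3495.146ms @ 6 + 873.786ms (3/2)
16. 4368.932ms @ 15/2 + 873.786ms (3/2)
17. 5242.718ms @ 9 + 349.515ms (3/5)
18. 5592.233ms @ 48/5 + 349.515ms (3/5)
19. 5941.748ms @ 51/5 + 349.515ms (3/5)
20. 6291.262ms @ 54/5 + 699.029ms (6/5)

note 14 onset = 39/7b = 3245.492ms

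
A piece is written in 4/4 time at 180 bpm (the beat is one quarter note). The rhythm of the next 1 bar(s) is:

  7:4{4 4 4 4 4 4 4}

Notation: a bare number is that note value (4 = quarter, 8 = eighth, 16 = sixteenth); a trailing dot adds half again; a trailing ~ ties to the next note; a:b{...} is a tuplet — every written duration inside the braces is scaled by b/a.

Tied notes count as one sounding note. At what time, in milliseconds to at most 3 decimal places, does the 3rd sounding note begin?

note 3 onset = 8/7b = 380.952ms

1. 0.0ms @ 0 + 190.476ms (4/7)
2. 190.476ms @ 4/7 + 190.476ms (4/7)
3. 380.952ms @ 8/7 + 190.476ms (4/7)
4. 571.429ms @ 12/7 + 190.476ms (4/7)
5. 761.905ms @ 16/7 + 190.476ms (4/7)
6. 952.381ms @ 20/7 + 190.476ms (4/7)
7. 1142.857ms @ 24/7 + 190.476ms (4/7)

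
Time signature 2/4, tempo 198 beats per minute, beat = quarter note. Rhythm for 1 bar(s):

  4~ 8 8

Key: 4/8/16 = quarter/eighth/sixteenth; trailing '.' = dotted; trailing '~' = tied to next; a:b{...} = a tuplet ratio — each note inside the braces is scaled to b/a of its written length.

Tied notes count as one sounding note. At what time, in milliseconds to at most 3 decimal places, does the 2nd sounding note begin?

1. 0.0ms @ 0 + 454.545ms (3/2)
2. 454.545ms @ 3/2 + 151.515ms (1/2)

note 2 onset = 3/2b = 454.545ms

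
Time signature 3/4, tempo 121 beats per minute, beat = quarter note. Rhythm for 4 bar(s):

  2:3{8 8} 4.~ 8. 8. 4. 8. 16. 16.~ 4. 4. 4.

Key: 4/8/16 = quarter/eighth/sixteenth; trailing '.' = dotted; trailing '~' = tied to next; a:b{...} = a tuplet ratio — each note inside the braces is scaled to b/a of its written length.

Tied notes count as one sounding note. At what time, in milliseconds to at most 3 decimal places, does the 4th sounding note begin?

note 4 onset = 15/4b = 1859.504ms

1. 0.0ms @ 0 + 371.901ms (3/4)
2. 371.901ms @ 3/4 + 371.901ms (3/4)
3. 743.802ms @ 3/2 + 1115.702ms (9/4)
4. 1859.504ms @ 15/4 + 371.901ms (3/4)
5. 2231.405ms @ 9/2 + 743.802ms (3/2)
6. 2975.207ms @ 6 + 371.901ms (3/4)
7. 3347.107ms @ 27/4 + 185.95ms (3/8)
8. 3533.058ms @ 57/8 + 929.752ms (15/8)
9. 4462.81ms @ 9 + 743.802ms (3/2)
10. 5206.612ms @ 21/2 + 743.802ms (3/2)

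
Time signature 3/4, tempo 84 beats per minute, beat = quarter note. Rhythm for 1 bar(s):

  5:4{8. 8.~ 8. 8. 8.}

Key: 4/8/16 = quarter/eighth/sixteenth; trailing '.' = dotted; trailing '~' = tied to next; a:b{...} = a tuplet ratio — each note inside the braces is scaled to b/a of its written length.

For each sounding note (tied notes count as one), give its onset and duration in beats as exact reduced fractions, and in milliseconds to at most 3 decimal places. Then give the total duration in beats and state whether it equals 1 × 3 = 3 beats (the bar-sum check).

1) 0.0ms=0b +428.571ms=3/5b
2) 428.571ms=3/5b +857.143ms=6/5b
3) 1285.714ms=9/5b +428.571ms=3/5b
4) 1714.286ms=12/5b +428.571ms=3/5b
Σ=3b of 3 (84bpm 3/4) — PASS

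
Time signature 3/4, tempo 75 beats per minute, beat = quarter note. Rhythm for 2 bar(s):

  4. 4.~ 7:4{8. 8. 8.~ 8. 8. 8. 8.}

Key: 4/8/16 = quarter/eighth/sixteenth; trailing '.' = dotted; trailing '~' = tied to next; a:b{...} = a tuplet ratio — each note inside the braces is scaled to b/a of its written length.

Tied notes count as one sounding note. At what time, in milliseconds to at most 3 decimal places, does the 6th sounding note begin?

1. 0.0ms @ 0 + 1200.0ms (3/2)
2. 1200.0ms @ 3/2 + 1542.857ms (27/14)
3. 2742.857ms @ 24/7 + 342.857ms (3/7)
4. 3085.714ms @ 27/7 + 685.714ms (6/7)
5. 3771.429ms @ 33/7 + 342.857ms (3/7)
6. 4114.286ms @ 36/7 + 342.857ms (3/7)
7. 4457.143ms @ 39/7 + 342.857ms (3/7)

note 6 onset = 36/7b = 4114.286ms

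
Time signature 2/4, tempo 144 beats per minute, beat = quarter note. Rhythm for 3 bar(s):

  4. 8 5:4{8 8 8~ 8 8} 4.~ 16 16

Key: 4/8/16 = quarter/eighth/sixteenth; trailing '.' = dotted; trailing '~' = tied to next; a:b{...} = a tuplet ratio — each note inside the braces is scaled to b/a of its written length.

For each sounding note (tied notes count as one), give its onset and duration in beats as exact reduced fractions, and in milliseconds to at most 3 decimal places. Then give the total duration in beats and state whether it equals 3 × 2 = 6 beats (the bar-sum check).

1) 0.0ms=0b +625.0ms=3/2b
2) 625.0ms=3/2b +208.333ms=1/2b
3) 833.333ms=2b +166.667ms=2/5b
4) 1000.0ms=12/5b +166.667ms=2/5b
5) 1166.667ms=14/5b +333.333ms=4/5b
6) 1500.0ms=18/5b +166.667ms=2/5b
7) 1666.667ms=4b +729.167ms=7/4b
8) 2395.833ms=23/4b +104.167ms=1/4b
Σ=6b of 6 (144bpm 2/4) — PASS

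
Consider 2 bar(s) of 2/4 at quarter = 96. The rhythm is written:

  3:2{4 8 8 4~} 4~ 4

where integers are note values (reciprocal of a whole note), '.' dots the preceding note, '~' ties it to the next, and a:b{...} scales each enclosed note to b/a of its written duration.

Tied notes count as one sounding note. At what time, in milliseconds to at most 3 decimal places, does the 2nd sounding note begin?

note 2 onset = 2/3b = 416.667ms

1. 0.0ms @ 0 + 416.667ms (2/3)
2. 416.667ms @ 2/3 + 208.333ms (1/3)
3. 625.0ms @ 1 + 208.333ms (1/3)
4. 833.333ms @ 4/3 + 1666.667ms (8/3)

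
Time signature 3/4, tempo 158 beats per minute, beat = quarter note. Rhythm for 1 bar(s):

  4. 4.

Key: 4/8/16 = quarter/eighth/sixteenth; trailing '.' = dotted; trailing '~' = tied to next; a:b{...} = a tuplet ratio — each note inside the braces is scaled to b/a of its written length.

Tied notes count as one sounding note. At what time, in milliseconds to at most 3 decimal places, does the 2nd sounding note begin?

note 2 onset = 3/2b = 569.62ms

1. 0.0ms @ 0 + 569.62ms (3/2)
2. 569.62ms @ 3/2 + 569.62ms (3/2)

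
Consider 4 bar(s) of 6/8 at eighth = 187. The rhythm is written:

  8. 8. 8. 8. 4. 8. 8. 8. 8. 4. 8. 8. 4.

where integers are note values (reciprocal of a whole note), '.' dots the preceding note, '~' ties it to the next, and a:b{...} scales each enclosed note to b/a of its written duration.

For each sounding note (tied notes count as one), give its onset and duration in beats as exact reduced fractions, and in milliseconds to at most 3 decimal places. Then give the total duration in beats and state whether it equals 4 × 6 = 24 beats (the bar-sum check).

1) 0.0ms=0b +481.283ms=3/2b
2) 481.283ms=3/2b +481.283ms=3/2b
3) 962.567ms=3b +481.283ms=3/2b
4) 1443.85ms=9/2b +481.283ms=3/2b
5) 1925.134ms=6b +962.567ms=3b
6) 2887.701ms=9b +481.283ms=3/2b
7) 3368.984ms=21/2b +481.283ms=3/2b
8) 3850.267ms=12b +481.283ms=3/2b
9) 4331.551ms=27/2b +481.283ms=3/2b
10) 4812.834ms=15b +962.567ms=3b
11) 5775.401ms=18b +481.283ms=3/2b
12) 6256.684ms=39/2b +481.283ms=3/2b
13) 6737.968ms=21b +962.567ms=3b
Σ=24b of 24 (187bpm 6/8) — PASS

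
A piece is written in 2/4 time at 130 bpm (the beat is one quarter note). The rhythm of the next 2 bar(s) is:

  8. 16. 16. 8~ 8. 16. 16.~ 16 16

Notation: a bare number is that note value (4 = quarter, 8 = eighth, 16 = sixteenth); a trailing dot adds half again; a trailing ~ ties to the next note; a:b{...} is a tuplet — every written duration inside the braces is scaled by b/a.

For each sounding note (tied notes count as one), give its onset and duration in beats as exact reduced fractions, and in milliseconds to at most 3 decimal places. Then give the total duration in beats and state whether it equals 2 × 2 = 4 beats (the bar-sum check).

1) 0.0ms=0b +346.154ms=3/4b
2) 346.154ms=3/4b +173.077ms=3/8b
3) 519.231ms=9/8b +173.077ms=3/8b
4) 692.308ms=3/2b +576.923ms=5/4b
5) 1269.231ms=11/4b +173.077ms=3/8b
6) 1442.308ms=25/8b +288.462ms=5/8b
7) 1730.769ms=15/4b +115.385ms=1/4b
Σ=4b of 4 (130bpm 2/4) — PASS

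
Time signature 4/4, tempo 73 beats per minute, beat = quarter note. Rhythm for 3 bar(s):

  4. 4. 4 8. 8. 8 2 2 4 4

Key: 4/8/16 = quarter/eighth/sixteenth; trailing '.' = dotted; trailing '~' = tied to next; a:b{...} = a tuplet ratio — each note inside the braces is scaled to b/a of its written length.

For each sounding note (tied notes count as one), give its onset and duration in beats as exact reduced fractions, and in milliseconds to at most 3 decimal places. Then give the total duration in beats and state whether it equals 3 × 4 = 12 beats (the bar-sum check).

1) 0.0ms=0b +1232.877ms=3/2b
2) 1232.877ms=3/2b +1232.877ms=3/2b
3) 2465.753ms=3b +821.918ms=1b
4) 3287.671ms=4b +616.438ms=3/4b
5) 3904.11ms=19/4b +616.438ms=3/4b
6) 4520.548ms=11/2b +410.959ms=1/2b
7) 4931.507ms=6b +1643.836ms=2b
8) 6575.342ms=8b +1643.836ms=2b
9) 8219.178ms=10b +821.918ms=1b
10) 9041.096ms=11b +821.918ms=1b
Σ=12b of 12 (73bpm 4/4) — PASS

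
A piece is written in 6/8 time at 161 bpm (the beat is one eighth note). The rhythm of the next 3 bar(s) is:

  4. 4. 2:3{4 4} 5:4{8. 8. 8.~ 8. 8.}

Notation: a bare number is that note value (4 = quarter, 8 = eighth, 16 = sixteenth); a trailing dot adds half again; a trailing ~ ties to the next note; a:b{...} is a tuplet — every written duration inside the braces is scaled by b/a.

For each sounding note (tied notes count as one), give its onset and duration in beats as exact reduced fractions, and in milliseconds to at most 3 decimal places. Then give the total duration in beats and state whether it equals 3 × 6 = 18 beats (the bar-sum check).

1) 0.0ms=0b +1118.012ms=3b
2) 1118.012ms=3b +1118.012ms=3b
3) 2236.025ms=6b +1118.012ms=3b
4) 3354.037ms=9b +1118.012ms=3b
5) 4472.05ms=12b +447.205ms=6/5b
6) 4919.255ms=66/5b +447.205ms=6/5b
7) 5366.46ms=72/5b +894.41ms=12/5b
8) 6260.87ms=84/5b +447.205ms=6/5b
Σ=18b of 18 (161bpm 6/8) — PASS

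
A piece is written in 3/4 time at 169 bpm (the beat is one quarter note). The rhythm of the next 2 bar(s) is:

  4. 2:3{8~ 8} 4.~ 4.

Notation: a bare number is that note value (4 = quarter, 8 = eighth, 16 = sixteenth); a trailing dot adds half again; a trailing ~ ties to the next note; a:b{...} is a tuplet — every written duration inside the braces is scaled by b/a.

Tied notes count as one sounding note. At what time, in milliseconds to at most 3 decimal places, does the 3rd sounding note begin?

note 3 onset = 3b = 1065.089ms

1. 0.0ms @ 0 + 532.544ms (3/2)
2. 532.544ms @ 3/2 + 532.544ms (3/2)
3. 1065.089ms @ 3 + 1065.089ms (3)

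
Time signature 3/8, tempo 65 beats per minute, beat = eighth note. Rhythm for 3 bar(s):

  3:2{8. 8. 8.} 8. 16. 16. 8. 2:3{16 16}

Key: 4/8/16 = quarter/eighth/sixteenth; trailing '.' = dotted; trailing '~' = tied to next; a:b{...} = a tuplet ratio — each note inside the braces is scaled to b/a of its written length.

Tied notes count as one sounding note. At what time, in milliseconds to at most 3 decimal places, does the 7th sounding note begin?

1. 0.0ms @ 0 + 923.077ms (1)
2. 923.077ms @ 1 + 923.077ms (1)
3. 1846.154ms @ 2 + 923.077ms (1)
4. 2769.231ms @ 3 + 1384.615ms (3/2)
5. 4153.846ms @ 9/2 + 692.308ms (3/4)
6. 4846.154ms @ 21/4 + 692.308ms (3/4)
7. 5538.462ms @ 6 + 1384.615ms (3/2)
8. 6923.077ms @ 15/2 + 692.308ms (3/4)
9. 7615.385ms @ 33/4 + 692.308ms (3/4)

note 7 onset = 6b = 5538.462ms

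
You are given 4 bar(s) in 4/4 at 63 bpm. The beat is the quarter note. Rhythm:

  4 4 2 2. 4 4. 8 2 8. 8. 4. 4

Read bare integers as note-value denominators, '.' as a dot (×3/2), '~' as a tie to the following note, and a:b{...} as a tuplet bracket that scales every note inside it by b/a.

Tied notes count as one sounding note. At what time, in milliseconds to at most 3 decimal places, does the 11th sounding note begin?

note 11 onset = 27/2b = 12857.143ms

1. 0.0ms @ 0 + 952.381ms (1)
2. 952.381ms @ 1 + 952.381ms (1)
3. 1904.762ms @ 2 + 1904.762ms (2)
4. 3809.524ms @ 4 + 2857.143ms (3)
5. 6666.667ms @ 7 + 952.381ms (1)
6. 7619.048ms @ 8 + 1428.571ms (3/2)
7. 9047.619ms @ 19/2 + 476.19ms (1/2)
8. 9523.81ms @ 10 + 1904.762ms (2)
9. 11428.571ms @ 12 + 714.286ms (3/4)
10. 12142.857ms @ 51/4 + 714.286ms (3/4)
11. 12857.143ms @ 27/2 + 1428.571ms (3/2)
12. 14285.714ms @ 15 + 952.381ms (1)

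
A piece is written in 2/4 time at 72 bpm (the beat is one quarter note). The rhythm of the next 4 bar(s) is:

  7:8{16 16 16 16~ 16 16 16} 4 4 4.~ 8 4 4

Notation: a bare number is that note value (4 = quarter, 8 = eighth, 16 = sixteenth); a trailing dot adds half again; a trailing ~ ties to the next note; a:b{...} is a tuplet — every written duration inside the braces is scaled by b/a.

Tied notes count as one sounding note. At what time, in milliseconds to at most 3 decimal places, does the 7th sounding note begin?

1. 0.0ms @ 0 + 238.095ms (2/7)
2. 238.095ms @ 2/7 + 238.095ms (2/7)
3. 476.19ms @ 4/7 + 238.095ms (2/7)
4. 714.286ms @ 6/7 + 476.19ms (4/7)
5. 1190.476ms @ 10/7 + 238.095ms (2/7)
6. 1428.571ms @ 12/7 + 238.095ms (2/7)
7. 1666.667ms @ 2 + 833.333ms (1)
8. 2500.0ms @ 3 + 833.333ms (1)
9. 3333.333ms @ 4 + 1666.667ms (2)
10. 5000.0ms @ 6 + 833.333ms (1)
11. 5833.333ms @ 7 + 833.333ms (1)

note 7 onset = 2b = 1666.667ms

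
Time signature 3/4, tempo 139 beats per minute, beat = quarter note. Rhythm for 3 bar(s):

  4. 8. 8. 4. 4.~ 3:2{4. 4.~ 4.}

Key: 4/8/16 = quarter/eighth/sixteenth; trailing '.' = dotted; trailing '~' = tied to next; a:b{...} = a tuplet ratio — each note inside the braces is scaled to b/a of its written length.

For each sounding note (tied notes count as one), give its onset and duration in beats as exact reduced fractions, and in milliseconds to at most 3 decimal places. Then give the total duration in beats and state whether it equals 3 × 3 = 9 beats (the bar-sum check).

1) 0.0ms=0b +647.482ms=3/2b
2) 647.482ms=3/2b +323.741ms=3/4b
3) 971.223ms=9/4b +323.741ms=3/4b
4) 1294.964ms=3b +647.482ms=3/2b
5) 1942.446ms=9/2b +1079.137ms=5/2b
6) 3021.583ms=7b +863.309ms=2b
Σ=9b of 9 (139bpm 3/4) — PASS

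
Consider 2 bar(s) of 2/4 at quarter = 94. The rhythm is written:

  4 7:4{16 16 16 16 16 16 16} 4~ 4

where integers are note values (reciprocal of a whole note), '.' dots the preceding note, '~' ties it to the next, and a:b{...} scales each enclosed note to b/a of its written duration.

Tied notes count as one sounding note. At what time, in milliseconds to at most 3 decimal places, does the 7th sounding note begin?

1. 0.0ms @ 0 + 638.298ms (1)
2. 638.298ms @ 1 + 91.185ms (1/7)
3. 729.483ms @ 8/7 + 91.185ms (1/7)
4. 820.669ms @ 9/7 + 91.185ms (1/7)
5. 911.854ms @ 10/7 + 91.185ms (1/7)
6. 1003.04ms @ 11/7 + 91.185ms (1/7)
7. 1094.225ms @ 12/7 + 91.185ms (1/7)
8. 1185.41ms @ 13/7 + 91.185ms (1/7)
9. 1276.596ms @ 2 + 1276.596ms (2)

note 7 onset = 12/7b = 1094.225ms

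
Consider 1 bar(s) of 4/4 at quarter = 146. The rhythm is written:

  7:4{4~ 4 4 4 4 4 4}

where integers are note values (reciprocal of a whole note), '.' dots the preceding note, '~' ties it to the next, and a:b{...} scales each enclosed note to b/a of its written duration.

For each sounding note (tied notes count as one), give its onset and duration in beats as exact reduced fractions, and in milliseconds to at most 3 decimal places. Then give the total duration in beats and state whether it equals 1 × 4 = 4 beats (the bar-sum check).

1) 0.0ms=0b +469.667ms=8/7b
2) 469.667ms=8/7b +234.834ms=4/7b
3) 704.501ms=12/7b +234.834ms=4/7b
4) 939.335ms=16/7b +234.834ms=4/7b
5) 1174.168ms=20/7b +234.834ms=4/7b
6) 1409.002ms=24/7b +234.834ms=4/7b
Σ=4b of 4 (146bpm 4/4) — PASS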